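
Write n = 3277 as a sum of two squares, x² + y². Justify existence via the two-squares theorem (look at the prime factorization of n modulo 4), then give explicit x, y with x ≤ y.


Step 1: Factor n = 3277 = 29 · 113.
Step 2: Check the mod-4 condition on each prime factor: 29 ≡ 1 (mod 4), exponent 1; 113 ≡ 1 (mod 4), exponent 1.
All primes ≡ 3 (mod 4) appear to even exponent (or don't appear), so by the two-squares theorem n IS expressible as a sum of two squares.
Step 3: Build a representation. Here n = 29 · 113 is a product of primes ≡ 1 (mod 4). Each prime p ≡ 1 (mod 4) is itself a sum of two squares; find a² by testing p − a² for a perfect square:
  29: 29 − 1² = 28, 29 − 2² = 25 = 5² ⇒ 29 = 2² + 5².
  113: 113 − 1² = 112, 113 − 2² = 109, 113 − 3² = 104, 113 − 4² = 97, 113 − 5² = 88, 113 − 6² = 77, 113 − 7² = 64 = 8² ⇒ 113 = 7² + 8².
  Combine using the Brahmagupta–Fibonacci identity (a² + b²)(c² + d²) = (ac − bd)² + (ad + bc)² = (ac + bd)² + (ad − bc)²:
  29 · 113 = 3277: from (2² + 5²)(7² + 8²), take (2·7 − 5·8, 2·8 + 5·7) = (14 − 40, 16 + 35) = (-26, 51); dropping signs (only squares matter) gives (26, 51); check 26² + 51² = 676 + 2601 = 3277 ✓.
Step 4: Order so x ≤ y and verify: 26² + 51² = 676 + 2601 = 3277 = n. ✓

n = 3277 = 26² + 51² (one valid representation with x ≤ y).


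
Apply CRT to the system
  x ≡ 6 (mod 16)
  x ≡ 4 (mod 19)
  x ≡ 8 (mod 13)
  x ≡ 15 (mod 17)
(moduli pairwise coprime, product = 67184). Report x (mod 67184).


Product of moduli M = 16 · 19 · 13 · 17 = 67184.
Merge one congruence at a time:
  Start: x ≡ 6 (mod 16).
  Combine with x ≡ 4 (mod 19); new modulus lcm = 304.
    Write x = 6 + 16·t and substitute into x ≡ 4 (mod 19): 16·t ≡ 4 − 6 = -2 (mod 19).
    Reduce coefficients mod 19: 16·t ≡ 17 (mod 19).
    The inverse of 16 mod 19 is 6 (since 16·6 = 96 = 5·19 + 1), so t ≡ 6·17 = 102 ≡ 7 (mod 19).
    Then x = 6 + 16·7 = 118, valid modulo lcm(16, 19) = 304: x ≡ 118 (mod 304).
  Combine with x ≡ 8 (mod 13); new modulus lcm = 3952.
    Write x = 118 + 304·t and substitute into x ≡ 8 (mod 13): 304·t ≡ 8 − 118 = -110 (mod 13).
    Reduce coefficients mod 13: 5·t ≡ 7 (mod 13).
    The inverse of 5 mod 13 is 8 (since 5·8 = 40 = 3·13 + 1), so t ≡ 8·7 = 56 ≡ 4 (mod 13).
    Then x = 118 + 304·4 = 1334, valid modulo lcm(304, 13) = 3952: x ≡ 1334 (mod 3952).
  Combine with x ≡ 15 (mod 17); new modulus lcm = 67184.
    Write x = 1334 + 3952·t and substitute into x ≡ 15 (mod 17): 3952·t ≡ 15 − 1334 = -1319 (mod 17).
    Reduce coefficients mod 17: 8·t ≡ 7 (mod 17).
    The inverse of 8 mod 17 is 15 (since 8·15 = 120 = 7·17 + 1), so t ≡ 15·7 = 105 ≡ 3 (mod 17).
    Then x = 1334 + 3952·3 = 13190, valid modulo lcm(3952, 17) = 67184: x ≡ 13190 (mod 67184).
Verify against each original: 13190 mod 16 = 6, 13190 mod 19 = 4, 13190 mod 13 = 8, 13190 mod 17 = 15.

x ≡ 13190 (mod 67184).


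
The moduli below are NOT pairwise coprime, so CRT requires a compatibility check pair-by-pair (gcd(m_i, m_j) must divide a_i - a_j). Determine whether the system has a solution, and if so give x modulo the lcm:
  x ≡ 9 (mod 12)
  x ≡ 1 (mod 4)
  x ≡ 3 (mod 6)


Moduli 12, 4, 6 are not pairwise coprime, so CRT works modulo lcm(m_i) when all pairwise compatibility conditions hold.
Pairwise compatibility: gcd(m_i, m_j) must divide a_i - a_j for every pair.
Merge one congruence at a time:
  Start: x ≡ 9 (mod 12).
  Combine with x ≡ 1 (mod 4): gcd(12, 4) = 4; 1 - 9 = -8, which IS divisible by 4, so compatible.
    Write x = 9 + 12·t and substitute into x ≡ 1 (mod 4): 12·t ≡ 1 − 9 = -8 (mod 4).
    Divide the congruence (and modulus) by g = 4: 3·t ≡ -2 (mod 1).
    Modulo 1 every t works; take t = 0.
    Then x = 9 + 12·0 = 9, valid modulo lcm(12, 4) = 12: x ≡ 9 (mod 12).
  Combine with x ≡ 3 (mod 6): gcd(12, 6) = 6; 3 - 9 = -6, which IS divisible by 6, so compatible.
    Write x = 9 + 12·t and substitute into x ≡ 3 (mod 6): 12·t ≡ 3 − 9 = -6 (mod 6).
    Divide the congruence (and modulus) by g = 6: 2·t ≡ -1 (mod 1).
    Modulo 1 every t works; take t = 0.
    Then x = 9 + 12·0 = 9, valid modulo lcm(12, 6) = 12: x ≡ 9 (mod 12).
Verify: 9 mod 12 = 9, 9 mod 4 = 1, 9 mod 6 = 3.

x ≡ 9 (mod 12).


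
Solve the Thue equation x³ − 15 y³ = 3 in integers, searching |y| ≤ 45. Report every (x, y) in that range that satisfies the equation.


The equation is x³ - 15y³ = 3. For fixed y, x³ = 15·y³ + 3, so a solution requires the RHS to be a perfect cube.
Strategy: iterate y from -45 to 45, compute RHS = 15·y³ + 3, and check whether it is a (positive or negative) perfect cube.
Check small values of y:
  y = 0: RHS = 3 is not a perfect cube.
  y = 1: RHS = 18 is not a perfect cube.
  y = -1: RHS = -12 is not a perfect cube.
  y = 2: RHS = 123 is not a perfect cube.
  y = -2: RHS = -117 is not a perfect cube.
  y = 3: RHS = 408 is not a perfect cube.
  y = -3: RHS = -402 is not a perfect cube.
Continuing the search up to |y| = 45 finds no solutions either.
No (x, y) in the scanned range satisfies the equation.

No integer solutions with |y| ≤ 45.


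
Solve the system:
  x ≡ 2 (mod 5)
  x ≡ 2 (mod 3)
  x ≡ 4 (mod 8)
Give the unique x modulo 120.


Moduli 5, 3, 8 are pairwise coprime; by CRT there is a unique solution modulo M = 5 · 3 · 8 = 120.
Solve pairwise, accumulating the modulus:
  Start with x ≡ 2 (mod 5).
  Combine with x ≡ 2 (mod 3): since gcd(5, 3) = 1, we get a unique residue mod 15.
    Write x = 2 + 5·t and substitute into x ≡ 2 (mod 3): 5·t ≡ 2 − 2 = 0 (mod 3).
    Reduce coefficients mod 3: 2·t ≡ 0 (mod 3).
    The inverse of 2 mod 3 is 2 (since 2·2 = 4 = 1·3 + 1), so t ≡ 2·0 = 0 ≡ 0 (mod 3).
    Then x = 2 + 5·0 = 2, valid modulo lcm(5, 3) = 15: x ≡ 2 (mod 15).
  Combine with x ≡ 4 (mod 8): since gcd(15, 8) = 1, we get a unique residue mod 120.
    Write x = 2 + 15·t and substitute into x ≡ 4 (mod 8): 15·t ≡ 4 − 2 = 2 (mod 8).
    Reduce coefficients mod 8: 7·t ≡ 2 (mod 8).
    The inverse of 7 mod 8 is 7 (since 7·7 = 49 = 6·8 + 1), so t ≡ 7·2 = 14 ≡ 6 (mod 8).
    Then x = 2 + 15·6 = 92, valid modulo lcm(15, 8) = 120: x ≡ 92 (mod 120).
Verify: 92 mod 5 = 2 ✓, 92 mod 3 = 2 ✓, 92 mod 8 = 4 ✓.

x ≡ 92 (mod 120).


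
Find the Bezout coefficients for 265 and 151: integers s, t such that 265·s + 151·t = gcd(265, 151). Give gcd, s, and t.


Euclidean algorithm on (265, 151) — divide until remainder is 0:
  265 = 1 · 151 + 114
  151 = 1 · 114 + 37
  114 = 3 · 37 + 3
  37 = 12 · 3 + 1
  3 = 3 · 1 + 0
gcd(265, 151) = 1.
Track Bezout coefficients alongside the remainders: start with r₀ = 265 = a·1 + b·0 (s = 1, t = 0) and r₁ = 151 = a·0 + b·1 (s = 0, t = 1); each new remainder r_{k+1} = r_{k-1} − q_k·r_k inherits s_{k+1} = s_{k-1} − q_k·s_k, t_{k+1} = t_{k-1} − q_k·t_k, so r_k = a·s_k + b·t_k at every step:
  q = 1: r = 114, s = 1 − 1·0 = 1, t = 0 − 1·1 = -1  (check: 265·1 + 151·(-1) = 114)
  q = 1: r = 37, s = 0 − 1·1 = -1, t = 1 − 1·(-1) = 2  (check: 265·(-1) + 151·2 = 37)
  q = 3: r = 3, s = 1 − 3·(-1) = 4, t = -1 − 3·2 = -7  (check: 265·4 + 151·(-7) = 3)
  q = 12: r = 1, s = -1 − 12·4 = -49, t = 2 − 12·(-7) = 86  (check: 265·(-49) + 151·86 = 1)
The row with r = 1 (the gcd) gives the Bezout coefficients s = -49, t = 86.
Result: 265 · (-49) + 151 · (86) = 1.

gcd(265, 151) = 1; s = -49, t = 86 (check: 265·(-49) + 151·86 = 1).


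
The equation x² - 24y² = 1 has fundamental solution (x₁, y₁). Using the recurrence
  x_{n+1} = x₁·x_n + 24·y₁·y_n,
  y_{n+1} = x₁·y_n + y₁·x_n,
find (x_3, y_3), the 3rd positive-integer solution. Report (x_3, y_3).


Step 1: Find the fundamental solution (x₁, y₁) of x² - 24y² = 1.
  Expand √24 as a continued fraction. a₀ = ⌊√24⌋ = 4; iterate m_{k+1} = d_k·a_k − m_k, d_{k+1} = (24 − m_{k+1}²)/d_k, a_{k+1} = ⌊(a₀ + m_{k+1})/d_{k+1}⌋ (starting m₀ = 0, d₀ = 1), with convergents p_k = a_k·p_{k-1} + p_{k-2}, q_k = a_k·q_{k-1} + q_{k-2} (p₋₁ = 1, q₋₁ = 0):
  k = 0: a₀ = 4; p₀/q₀ = 4/1; p₀² − 24·q₀² = 16 − 24 = -8.
  k = 1: m = 4, d = 8, a = ⌊(4 + 4)/8⌋ = 1; p/q = (1·4 + 1)/(1·1 + 0) = 5/1; p² − 24·q² = 25 − 24 = 1.
  The first convergent with p² − 24·q² = 1 gives the fundamental solution (x₁, y₁) = (5, 1).
Step 2: Apply the recurrence (x_{n+1}, y_{n+1}) = (x₁x_n + 24y₁y_n, x₁y_n + y₁x_n) repeatedly.
  From (x_1, y_1) = (5, 1): x_2 = 5·5 + 24·1·1 = 49; y_2 = 5·1 + 1·5 = 10.
  From (x_2, y_2) = (49, 10): x_3 = 5·49 + 24·1·10 = 485; y_3 = 5·10 + 1·49 = 99.
Step 3: Verify x_3² - 24·y_3² = 235225 - 235224 = 1 (should be 1). ✓

(x_1, y_1) = (5, 1); (x_3, y_3) = (485, 99).


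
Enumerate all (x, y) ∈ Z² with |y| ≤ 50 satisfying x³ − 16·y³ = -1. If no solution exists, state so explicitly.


The equation is x³ - 16y³ = -1. For fixed y, x³ = 16·y³ − 1, so a solution requires the RHS to be a perfect cube.
Strategy: iterate y from -50 to 50, compute RHS = 16·y³ − 1, and check whether it is a (positive or negative) perfect cube.
Check small values of y:
  y = 0: RHS = -1 = (-1)³ ⇒ x = -1 works.
  y = 1: RHS = 15 is not a perfect cube.
  y = -1: RHS = -17 is not a perfect cube.
  y = 2: RHS = 127 is not a perfect cube.
  y = -2: RHS = -129 is not a perfect cube.
  y = 3: RHS = 431 is not a perfect cube.
  y = -3: RHS = -433 is not a perfect cube.
Continuing the search up to |y| = 50 finds no further solutions beyond those listed.
Collected solutions: (-1, 0).

Solutions (with |y| ≤ 50): (-1, 0).


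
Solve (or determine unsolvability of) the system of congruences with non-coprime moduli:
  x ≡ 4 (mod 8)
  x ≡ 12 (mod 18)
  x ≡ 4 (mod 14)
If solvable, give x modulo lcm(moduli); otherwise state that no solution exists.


Moduli 8, 18, 14 are not pairwise coprime, so CRT works modulo lcm(m_i) when all pairwise compatibility conditions hold.
Pairwise compatibility: gcd(m_i, m_j) must divide a_i - a_j for every pair.
Merge one congruence at a time:
  Start: x ≡ 4 (mod 8).
  Combine with x ≡ 12 (mod 18): gcd(8, 18) = 2; 12 - 4 = 8, which IS divisible by 2, so compatible.
    Write x = 4 + 8·t and substitute into x ≡ 12 (mod 18): 8·t ≡ 12 − 4 = 8 (mod 18).
    Divide the congruence (and modulus) by g = 2: 4·t ≡ 4 (mod 9).
    The inverse of 4 mod 9 is 7 (since 4·7 = 28 = 3·9 + 1), so t ≡ 7·4 = 28 ≡ 1 (mod 9).
    Then x = 4 + 8·1 = 12, valid modulo lcm(8, 18) = 72: x ≡ 12 (mod 72).
  Combine with x ≡ 4 (mod 14): gcd(72, 14) = 2; 4 - 12 = -8, which IS divisible by 2, so compatible.
    Write x = 12 + 72·t and substitute into x ≡ 4 (mod 14): 72·t ≡ 4 − 12 = -8 (mod 14).
    Divide the congruence (and modulus) by g = 2: 36·t ≡ -4 (mod 7).
    Reduce coefficients mod 7: 1·t ≡ 3 (mod 7).
    So t ≡ 3 (mod 7).
    Then x = 12 + 72·3 = 228, valid modulo lcm(72, 14) = 504: x ≡ 228 (mod 504).
Verify: 228 mod 8 = 4, 228 mod 18 = 12, 228 mod 14 = 4.

x ≡ 228 (mod 504).


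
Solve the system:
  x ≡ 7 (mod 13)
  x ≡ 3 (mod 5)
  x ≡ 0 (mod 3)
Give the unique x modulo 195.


Moduli 13, 5, 3 are pairwise coprime; by CRT there is a unique solution modulo M = 13 · 5 · 3 = 195.
Solve pairwise, accumulating the modulus:
  Start with x ≡ 7 (mod 13).
  Combine with x ≡ 3 (mod 5): since gcd(13, 5) = 1, we get a unique residue mod 65.
    Write x = 7 + 13·t and substitute into x ≡ 3 (mod 5): 13·t ≡ 3 − 7 = -4 (mod 5).
    Reduce coefficients mod 5: 3·t ≡ 1 (mod 5).
    The inverse of 3 mod 5 is 2 (since 3·2 = 6 = 1·5 + 1), so t ≡ 2·1 = 2 ≡ 2 (mod 5).
    Then x = 7 + 13·2 = 33, valid modulo lcm(13, 5) = 65: x ≡ 33 (mod 65).
  Combine with x ≡ 0 (mod 3): since gcd(65, 3) = 1, we get a unique residue mod 195.
    Write x = 33 + 65·t and substitute into x ≡ 0 (mod 3): 65·t ≡ 0 − 33 = -33 (mod 3).
    Reduce coefficients mod 3: 2·t ≡ 0 (mod 3).
    The inverse of 2 mod 3 is 2 (since 2·2 = 4 = 1·3 + 1), so t ≡ 2·0 = 0 ≡ 0 (mod 3).
    Then x = 33 + 65·0 = 33, valid modulo lcm(65, 3) = 195: x ≡ 33 (mod 195).
Verify: 33 mod 13 = 7 ✓, 33 mod 5 = 3 ✓, 33 mod 3 = 0 ✓.

x ≡ 33 (mod 195).


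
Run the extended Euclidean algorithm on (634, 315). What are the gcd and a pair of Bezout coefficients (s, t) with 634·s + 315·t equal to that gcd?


Euclidean algorithm on (634, 315) — divide until remainder is 0:
  634 = 2 · 315 + 4
  315 = 78 · 4 + 3
  4 = 1 · 3 + 1
  3 = 3 · 1 + 0
gcd(634, 315) = 1.
Track Bezout coefficients alongside the remainders: start with r₀ = 634 = a·1 + b·0 (s = 1, t = 0) and r₁ = 315 = a·0 + b·1 (s = 0, t = 1); each new remainder r_{k+1} = r_{k-1} − q_k·r_k inherits s_{k+1} = s_{k-1} − q_k·s_k, t_{k+1} = t_{k-1} − q_k·t_k, so r_k = a·s_k + b·t_k at every step:
  q = 2: r = 4, s = 1 − 2·0 = 1, t = 0 − 2·1 = -2  (check: 634·1 + 315·(-2) = 4)
  q = 78: r = 3, s = 0 − 78·1 = -78, t = 1 − 78·(-2) = 157  (check: 634·(-78) + 315·157 = 3)
  q = 1: r = 1, s = 1 − 1·(-78) = 79, t = -2 − 1·157 = -159  (check: 634·79 + 315·(-159) = 1)
The row with r = 1 (the gcd) gives the Bezout coefficients s = 79, t = -159.
Result: 634 · (79) + 315 · (-159) = 1.

gcd(634, 315) = 1; s = 79, t = -159 (check: 634·79 + 315·(-159) = 1).


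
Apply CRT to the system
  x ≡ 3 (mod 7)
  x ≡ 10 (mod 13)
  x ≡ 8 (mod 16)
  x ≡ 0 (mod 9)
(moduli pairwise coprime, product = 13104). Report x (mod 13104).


Product of moduli M = 7 · 13 · 16 · 9 = 13104.
Merge one congruence at a time:
  Start: x ≡ 3 (mod 7).
  Combine with x ≡ 10 (mod 13); new modulus lcm = 91.
    Write x = 3 + 7·t and substitute into x ≡ 10 (mod 13): 7·t ≡ 10 − 3 = 7 (mod 13).
    The inverse of 7 mod 13 is 2 (since 7·2 = 14 = 1·13 + 1), so t ≡ 2·7 = 14 ≡ 1 (mod 13).
    Then x = 3 + 7·1 = 10, valid modulo lcm(7, 13) = 91: x ≡ 10 (mod 91).
  Combine with x ≡ 8 (mod 16); new modulus lcm = 1456.
    Write x = 10 + 91·t and substitute into x ≡ 8 (mod 16): 91·t ≡ 8 − 10 = -2 (mod 16).
    Reduce coefficients mod 16: 11·t ≡ 14 (mod 16).
    The inverse of 11 mod 16 is 3 (since 11·3 = 33 = 2·16 + 1), so t ≡ 3·14 = 42 ≡ 10 (mod 16).
    Then x = 10 + 91·10 = 920, valid modulo lcm(91, 16) = 1456: x ≡ 920 (mod 1456).
  Combine with x ≡ 0 (mod 9); new modulus lcm = 13104.
    Write x = 920 + 1456·t and substitute into x ≡ 0 (mod 9): 1456·t ≡ 0 − 920 = -920 (mod 9).
    Reduce coefficients mod 9: 7·t ≡ 7 (mod 9).
    The inverse of 7 mod 9 is 4 (since 7·4 = 28 = 3·9 + 1), so t ≡ 4·7 = 28 ≡ 1 (mod 9).
    Then x = 920 + 1456·1 = 2376, valid modulo lcm(1456, 9) = 13104: x ≡ 2376 (mod 13104).
Verify against each original: 2376 mod 7 = 3, 2376 mod 13 = 10, 2376 mod 16 = 8, 2376 mod 9 = 0.

x ≡ 2376 (mod 13104).


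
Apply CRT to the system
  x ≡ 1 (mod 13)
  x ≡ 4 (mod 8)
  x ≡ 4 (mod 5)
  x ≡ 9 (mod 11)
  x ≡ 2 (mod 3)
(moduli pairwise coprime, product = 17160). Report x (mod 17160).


Product of moduli M = 13 · 8 · 5 · 11 · 3 = 17160.
Merge one congruence at a time:
  Start: x ≡ 1 (mod 13).
  Combine with x ≡ 4 (mod 8); new modulus lcm = 104.
    Write x = 1 + 13·t and substitute into x ≡ 4 (mod 8): 13·t ≡ 4 − 1 = 3 (mod 8).
    Reduce coefficients mod 8: 5·t ≡ 3 (mod 8).
    The inverse of 5 mod 8 is 5 (since 5·5 = 25 = 3·8 + 1), so t ≡ 5·3 = 15 ≡ 7 (mod 8).
    Then x = 1 + 13·7 = 92, valid modulo lcm(13, 8) = 104: x ≡ 92 (mod 104).
  Combine with x ≡ 4 (mod 5); new modulus lcm = 520.
    Write x = 92 + 104·t and substitute into x ≡ 4 (mod 5): 104·t ≡ 4 − 92 = -88 (mod 5).
    Reduce coefficients mod 5: 4·t ≡ 2 (mod 5).
    The inverse of 4 mod 5 is 4 (since 4·4 = 16 = 3·5 + 1), so t ≡ 4·2 = 8 ≡ 3 (mod 5).
    Then x = 92 + 104·3 = 404, valid modulo lcm(104, 5) = 520: x ≡ 404 (mod 520).
  Combine with x ≡ 9 (mod 11); new modulus lcm = 5720.
    Write x = 404 + 520·t and substitute into x ≡ 9 (mod 11): 520·t ≡ 9 − 404 = -395 (mod 11).
    Reduce coefficients mod 11: 3·t ≡ 1 (mod 11).
    The inverse of 3 mod 11 is 4 (since 3·4 = 12 = 1·11 + 1), so t ≡ 4·1 = 4 ≡ 4 (mod 11).
    Then x = 404 + 520·4 = 2484, valid modulo lcm(520, 11) = 5720: x ≡ 2484 (mod 5720).
  Combine with x ≡ 2 (mod 3); new modulus lcm = 17160.
    Write x = 2484 + 5720·t and substitute into x ≡ 2 (mod 3): 5720·t ≡ 2 − 2484 = -2482 (mod 3).
    Reduce coefficients mod 3: 2·t ≡ 2 (mod 3).
    The inverse of 2 mod 3 is 2 (since 2·2 = 4 = 1·3 + 1), so t ≡ 2·2 = 4 ≡ 1 (mod 3).
    Then x = 2484 + 5720·1 = 8204, valid modulo lcm(5720, 3) = 17160: x ≡ 8204 (mod 17160).
Verify against each original: 8204 mod 13 = 1, 8204 mod 8 = 4, 8204 mod 5 = 4, 8204 mod 11 = 9, 8204 mod 3 = 2.

x ≡ 8204 (mod 17160).


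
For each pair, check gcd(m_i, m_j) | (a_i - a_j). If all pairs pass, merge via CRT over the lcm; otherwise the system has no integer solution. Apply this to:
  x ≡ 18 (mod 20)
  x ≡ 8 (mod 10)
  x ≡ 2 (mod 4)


Moduli 20, 10, 4 are not pairwise coprime, so CRT works modulo lcm(m_i) when all pairwise compatibility conditions hold.
Pairwise compatibility: gcd(m_i, m_j) must divide a_i - a_j for every pair.
Merge one congruence at a time:
  Start: x ≡ 18 (mod 20).
  Combine with x ≡ 8 (mod 10): gcd(20, 10) = 10; 8 - 18 = -10, which IS divisible by 10, so compatible.
    Write x = 18 + 20·t and substitute into x ≡ 8 (mod 10): 20·t ≡ 8 − 18 = -10 (mod 10).
    Divide the congruence (and modulus) by g = 10: 2·t ≡ -1 (mod 1).
    Modulo 1 every t works; take t = 0.
    Then x = 18 + 20·0 = 18, valid modulo lcm(20, 10) = 20: x ≡ 18 (mod 20).
  Combine with x ≡ 2 (mod 4): gcd(20, 4) = 4; 2 - 18 = -16, which IS divisible by 4, so compatible.
    Write x = 18 + 20·t and substitute into x ≡ 2 (mod 4): 20·t ≡ 2 − 18 = -16 (mod 4).
    Divide the congruence (and modulus) by g = 4: 5·t ≡ -4 (mod 1).
    Modulo 1 every t works; take t = 0.
    Then x = 18 + 20·0 = 18, valid modulo lcm(20, 4) = 20: x ≡ 18 (mod 20).
Verify: 18 mod 20 = 18, 18 mod 10 = 8, 18 mod 4 = 2.

x ≡ 18 (mod 20).


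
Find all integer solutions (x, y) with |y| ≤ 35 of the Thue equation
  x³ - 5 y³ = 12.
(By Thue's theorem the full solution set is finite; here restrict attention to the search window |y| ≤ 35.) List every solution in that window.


The equation is x³ - 5y³ = 12. For fixed y, x³ = 5·y³ + 12, so a solution requires the RHS to be a perfect cube.
Strategy: iterate y from -35 to 35, compute RHS = 5·y³ + 12, and check whether it is a (positive or negative) perfect cube.
Check small values of y:
  y = 0: RHS = 12 is not a perfect cube.
  y = 1: RHS = 17 is not a perfect cube.
  y = -1: RHS = 7 is not a perfect cube.
  y = 2: RHS = 52 is not a perfect cube.
  y = -2: RHS = -28 is not a perfect cube.
  y = 3: RHS = 147 is not a perfect cube.
  y = -3: RHS = -123 is not a perfect cube.
Continuing the search up to |y| = 35 finds no solutions either.
No (x, y) in the scanned range satisfies the equation.

No integer solutions with |y| ≤ 35.


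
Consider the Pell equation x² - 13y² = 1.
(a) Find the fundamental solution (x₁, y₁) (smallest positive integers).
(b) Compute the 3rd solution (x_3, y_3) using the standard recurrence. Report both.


Step 1: Find the fundamental solution (x₁, y₁) of x² - 13y² = 1.
  Expand √13 as a continued fraction. a₀ = ⌊√13⌋ = 3; iterate m_{k+1} = d_k·a_k − m_k, d_{k+1} = (13 − m_{k+1}²)/d_k, a_{k+1} = ⌊(a₀ + m_{k+1})/d_{k+1}⌋ (starting m₀ = 0, d₀ = 1), with convergents p_k = a_k·p_{k-1} + p_{k-2}, q_k = a_k·q_{k-1} + q_{k-2} (p₋₁ = 1, q₋₁ = 0):
  k = 0: a₀ = 3; p₀/q₀ = 3/1; p₀² − 13·q₀² = 9 − 13 = -4.
  k = 1: m = 3, d = 4, a = ⌊(3 + 3)/4⌋ = 1; p/q = (1·3 + 1)/(1·1 + 0) = 4/1; p² − 13·q² = 16 − 13 = 3.
  k = 2: m = 1, d = 3, a = ⌊(3 + 1)/3⌋ = 1; p/q = (1·4 + 3)/(1·1 + 1) = 7/2; p² − 13·q² = 49 − 52 = -3.
  k = 3: m = 2, d = 3, a = ⌊(3 + 2)/3⌋ = 1; p/q = (1·7 + 4)/(1·2 + 1) = 11/3; p² − 13·q² = 121 − 117 = 4.
  k = 4: m = 1, d = 4, a = ⌊(3 + 1)/4⌋ = 1; p/q = (1·11 + 7)/(1·3 + 2) = 18/5; p² − 13·q² = 324 − 325 = -1.
  k = 5: m = 3, d = 1, a = ⌊(3 + 3)/1⌋ = 6; p/q = (6·18 + 11)/(6·5 + 3) = 119/33; p² − 13·q² = 14161 − 14157 = 4.
  k = 6: m = 3, d = 4, a = ⌊(3 + 3)/4⌋ = 1; p/q = (1·119 + 18)/(1·33 + 5) = 137/38; p² − 13·q² = 18769 − 18772 = -3.
  k = 7: m = 1, d = 3, a = ⌊(3 + 1)/3⌋ = 1; p/q = (1·137 + 119)/(1·38 + 33) = 256/71; p² − 13·q² = 65536 − 65533 = 3.
  k = 8: m = 2, d = 3, a = ⌊(3 + 2)/3⌋ = 1; p/q = (1·256 + 137)/(1·71 + 38) = 393/109; p² − 13·q² = 154449 − 154453 = -4.
  k = 9: m = 1, d = 4, a = ⌊(3 + 1)/4⌋ = 1; p/q = (1·393 + 256)/(1·109 + 71) = 649/180; p² − 13·q² = 421201 − 421200 = 1.
  The first convergent with p² − 13·q² = 1 gives the fundamental solution (x₁, y₁) = (649, 180).
Step 2: Apply the recurrence (x_{n+1}, y_{n+1}) = (x₁x_n + 13y₁y_n, x₁y_n + y₁x_n) repeatedly.
  From (x_1, y_1) = (649, 180): x_2 = 649·649 + 13·180·180 = 842401; y_2 = 649·180 + 180·649 = 233640.
  From (x_2, y_2) = (842401, 233640): x_3 = 649·842401 + 13·180·233640 = 1093435849; y_3 = 649·233640 + 180·842401 = 303264540.
Step 3: Verify x_3² - 13·y_3² = 1195601955878350801 - 1195601955878350800 = 1 (should be 1). ✓

(x_1, y_1) = (649, 180); (x_3, y_3) = (1093435849, 303264540).


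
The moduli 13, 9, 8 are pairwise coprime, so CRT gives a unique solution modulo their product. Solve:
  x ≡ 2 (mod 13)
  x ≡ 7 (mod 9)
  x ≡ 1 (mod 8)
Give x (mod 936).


Moduli 13, 9, 8 are pairwise coprime; by CRT there is a unique solution modulo M = 13 · 9 · 8 = 936.
Solve pairwise, accumulating the modulus:
  Start with x ≡ 2 (mod 13).
  Combine with x ≡ 7 (mod 9): since gcd(13, 9) = 1, we get a unique residue mod 117.
    Write x = 2 + 13·t and substitute into x ≡ 7 (mod 9): 13·t ≡ 7 − 2 = 5 (mod 9).
    Reduce coefficients mod 9: 4·t ≡ 5 (mod 9).
    The inverse of 4 mod 9 is 7 (since 4·7 = 28 = 3·9 + 1), so t ≡ 7·5 = 35 ≡ 8 (mod 9).
    Then x = 2 + 13·8 = 106, valid modulo lcm(13, 9) = 117: x ≡ 106 (mod 117).
  Combine with x ≡ 1 (mod 8): since gcd(117, 8) = 1, we get a unique residue mod 936.
    Write x = 106 + 117·t and substitute into x ≡ 1 (mod 8): 117·t ≡ 1 − 106 = -105 (mod 8).
    Reduce coefficients mod 8: 5·t ≡ 7 (mod 8).
    The inverse of 5 mod 8 is 5 (since 5·5 = 25 = 3·8 + 1), so t ≡ 5·7 = 35 ≡ 3 (mod 8).
    Then x = 106 + 117·3 = 457, valid modulo lcm(117, 8) = 936: x ≡ 457 (mod 936).
Verify: 457 mod 13 = 2 ✓, 457 mod 9 = 7 ✓, 457 mod 8 = 1 ✓.

x ≡ 457 (mod 936).


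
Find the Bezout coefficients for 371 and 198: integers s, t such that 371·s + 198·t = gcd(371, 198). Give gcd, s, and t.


Euclidean algorithm on (371, 198) — divide until remainder is 0:
  371 = 1 · 198 + 173
  198 = 1 · 173 + 25
  173 = 6 · 25 + 23
  25 = 1 · 23 + 2
  23 = 11 · 2 + 1
  2 = 2 · 1 + 0
gcd(371, 198) = 1.
Track Bezout coefficients alongside the remainders: start with r₀ = 371 = a·1 + b·0 (s = 1, t = 0) and r₁ = 198 = a·0 + b·1 (s = 0, t = 1); each new remainder r_{k+1} = r_{k-1} − q_k·r_k inherits s_{k+1} = s_{k-1} − q_k·s_k, t_{k+1} = t_{k-1} − q_k·t_k, so r_k = a·s_k + b·t_k at every step:
  q = 1: r = 173, s = 1 − 1·0 = 1, t = 0 − 1·1 = -1  (check: 371·1 + 198·(-1) = 173)
  q = 1: r = 25, s = 0 − 1·1 = -1, t = 1 − 1·(-1) = 2  (check: 371·(-1) + 198·2 = 25)
  q = 6: r = 23, s = 1 − 6·(-1) = 7, t = -1 − 6·2 = -13  (check: 371·7 + 198·(-13) = 23)
  q = 1: r = 2, s = -1 − 1·7 = -8, t = 2 − 1·(-13) = 15  (check: 371·(-8) + 198·15 = 2)
  q = 11: r = 1, s = 7 − 11·(-8) = 95, t = -13 − 11·15 = -178  (check: 371·95 + 198·(-178) = 1)
The row with r = 1 (the gcd) gives the Bezout coefficients s = 95, t = -178.
Result: 371 · (95) + 198 · (-178) = 1.

gcd(371, 198) = 1; s = 95, t = -178 (check: 371·95 + 198·(-178) = 1).


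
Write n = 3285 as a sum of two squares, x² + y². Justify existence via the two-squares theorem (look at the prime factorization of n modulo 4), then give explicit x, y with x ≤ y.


Step 1: Factor n = 3285 = 3^2 · 5 · 73.
Step 2: Check the mod-4 condition on each prime factor: 3 ≡ 3 (mod 4), exponent 2 (must be even); 5 ≡ 1 (mod 4), exponent 1; 73 ≡ 1 (mod 4), exponent 1.
All primes ≡ 3 (mod 4) appear to even exponent (or don't appear), so by the two-squares theorem n IS expressible as a sum of two squares.
Step 3: Build a representation. Group n = k² · m with k = 3 and m = 5 · 73 = 365 (a product of primes ≡ 1 (mod 4)); a representation of m scales to one of n via (k·x)² + (k·y)² = k²(x² + y²). Each prime p ≡ 1 (mod 4) is itself a sum of two squares; find a² by testing p − a² for a perfect square:
  5: 5 − 1² = 4 = 2² ⇒ 5 = 1² + 2².
  73: 73 − 1² = 72, 73 − 2² = 69, 73 − 3² = 64 = 8² ⇒ 73 = 3² + 8².
  Combine using the Brahmagupta–Fibonacci identity (a² + b²)(c² + d²) = (ac − bd)² + (ad + bc)² = (ac + bd)² + (ad − bc)²:
  5 · 73 = 365: from (1² + 2²)(3² + 8²), take (1·3 − 2·8, 1·8 + 2·3) = (3 − 16, 8 + 6) = (-13, 14); dropping signs (only squares matter) gives (13, 14); check 13² + 14² = 169 + 196 = 365 ✓.
  Scale by k = 3: (3·13, 3·14) = (39, 42).
Step 4: Order so x ≤ y and verify: 39² + 42² = 1521 + 1764 = 3285 = n. ✓

n = 3285 = 39² + 42² (one valid representation with x ≤ y).


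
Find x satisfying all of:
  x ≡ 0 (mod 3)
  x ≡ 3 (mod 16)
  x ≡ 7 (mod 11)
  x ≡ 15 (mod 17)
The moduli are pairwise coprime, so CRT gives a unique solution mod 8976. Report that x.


Product of moduli M = 3 · 16 · 11 · 17 = 8976.
Merge one congruence at a time:
  Start: x ≡ 0 (mod 3).
  Combine with x ≡ 3 (mod 16); new modulus lcm = 48.
    Write x = 0 + 3·t and substitute into x ≡ 3 (mod 16): 3·t ≡ 3 − 0 = 3 (mod 16).
    The inverse of 3 mod 16 is 11 (since 3·11 = 33 = 2·16 + 1), so t ≡ 11·3 = 33 ≡ 1 (mod 16).
    Then x = 0 + 3·1 = 3, valid modulo lcm(3, 16) = 48: x ≡ 3 (mod 48).
  Combine with x ≡ 7 (mod 11); new modulus lcm = 528.
    Write x = 3 + 48·t and substitute into x ≡ 7 (mod 11): 48·t ≡ 7 − 3 = 4 (mod 11).
    Reduce coefficients mod 11: 4·t ≡ 4 (mod 11).
    The inverse of 4 mod 11 is 3 (since 4·3 = 12 = 1·11 + 1), so t ≡ 3·4 = 12 ≡ 1 (mod 11).
    Then x = 3 + 48·1 = 51, valid modulo lcm(48, 11) = 528: x ≡ 51 (mod 528).
  Combine with x ≡ 15 (mod 17); new modulus lcm = 8976.
    Write x = 51 + 528·t and substitute into x ≡ 15 (mod 17): 528·t ≡ 15 − 51 = -36 (mod 17).
    Reduce coefficients mod 17: 1·t ≡ 15 (mod 17).
    So t ≡ 15 (mod 17).
    Then x = 51 + 528·15 = 7971, valid modulo lcm(528, 17) = 8976: x ≡ 7971 (mod 8976).
Verify against each original: 7971 mod 3 = 0, 7971 mod 16 = 3, 7971 mod 11 = 7, 7971 mod 17 = 15.

x ≡ 7971 (mod 8976).


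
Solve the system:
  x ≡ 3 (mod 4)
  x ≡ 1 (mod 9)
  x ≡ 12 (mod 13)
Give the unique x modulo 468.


Moduli 4, 9, 13 are pairwise coprime; by CRT there is a unique solution modulo M = 4 · 9 · 13 = 468.
Solve pairwise, accumulating the modulus:
  Start with x ≡ 3 (mod 4).
  Combine with x ≡ 1 (mod 9): since gcd(4, 9) = 1, we get a unique residue mod 36.
    Write x = 3 + 4·t and substitute into x ≡ 1 (mod 9): 4·t ≡ 1 − 3 = -2 (mod 9).
    Reduce coefficients mod 9: 4·t ≡ 7 (mod 9).
    The inverse of 4 mod 9 is 7 (since 4·7 = 28 = 3·9 + 1), so t ≡ 7·7 = 49 ≡ 4 (mod 9).
    Then x = 3 + 4·4 = 19, valid modulo lcm(4, 9) = 36: x ≡ 19 (mod 36).
  Combine with x ≡ 12 (mod 13): since gcd(36, 13) = 1, we get a unique residue mod 468.
    Write x = 19 + 36·t and substitute into x ≡ 12 (mod 13): 36·t ≡ 12 − 19 = -7 (mod 13).
    Reduce coefficients mod 13: 10·t ≡ 6 (mod 13).
    The inverse of 10 mod 13 is 4 (since 10·4 = 40 = 3·13 + 1), so t ≡ 4·6 = 24 ≡ 11 (mod 13).
    Then x = 19 + 36·11 = 415, valid modulo lcm(36, 13) = 468: x ≡ 415 (mod 468).
Verify: 415 mod 4 = 3 ✓, 415 mod 9 = 1 ✓, 415 mod 13 = 12 ✓.

x ≡ 415 (mod 468).


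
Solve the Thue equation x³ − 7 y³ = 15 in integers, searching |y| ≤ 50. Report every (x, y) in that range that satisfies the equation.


The equation is x³ - 7y³ = 15. For fixed y, x³ = 7·y³ + 15, so a solution requires the RHS to be a perfect cube.
Strategy: iterate y from -50 to 50, compute RHS = 7·y³ + 15, and check whether it is a (positive or negative) perfect cube.
Check small values of y:
  y = 0: RHS = 15 is not a perfect cube.
  y = 1: RHS = 22 is not a perfect cube.
  y = -1: RHS = 8 = (2)³ ⇒ x = 2 works.
  y = 2: RHS = 71 is not a perfect cube.
  y = -2: RHS = -41 is not a perfect cube.
  y = 3: RHS = 204 is not a perfect cube.
  y = -3: RHS = -174 is not a perfect cube.
Continuing, at y = 23: RHS = 85184 = (44)³ ⇒ x = 44 works.
Searching the remaining y in |y| ≤ 50 finds no further solutions.
Collected solutions: (2, -1), (44, 23).

Solutions (with |y| ≤ 50): (2, -1), (44, 23).


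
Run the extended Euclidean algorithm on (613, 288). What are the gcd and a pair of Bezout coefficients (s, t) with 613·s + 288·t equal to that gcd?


Euclidean algorithm on (613, 288) — divide until remainder is 0:
  613 = 2 · 288 + 37
  288 = 7 · 37 + 29
  37 = 1 · 29 + 8
  29 = 3 · 8 + 5
  8 = 1 · 5 + 3
  5 = 1 · 3 + 2
  3 = 1 · 2 + 1
  2 = 2 · 1 + 0
gcd(613, 288) = 1.
Track Bezout coefficients alongside the remainders: start with r₀ = 613 = a·1 + b·0 (s = 1, t = 0) and r₁ = 288 = a·0 + b·1 (s = 0, t = 1); each new remainder r_{k+1} = r_{k-1} − q_k·r_k inherits s_{k+1} = s_{k-1} − q_k·s_k, t_{k+1} = t_{k-1} − q_k·t_k, so r_k = a·s_k + b·t_k at every step:
  q = 2: r = 37, s = 1 − 2·0 = 1, t = 0 − 2·1 = -2  (check: 613·1 + 288·(-2) = 37)
  q = 7: r = 29, s = 0 − 7·1 = -7, t = 1 − 7·(-2) = 15  (check: 613·(-7) + 288·15 = 29)
  q = 1: r = 8, s = 1 − 1·(-7) = 8, t = -2 − 1·15 = -17  (check: 613·8 + 288·(-17) = 8)
  q = 3: r = 5, s = -7 − 3·8 = -31, t = 15 − 3·(-17) = 66  (check: 613·(-31) + 288·66 = 5)
  q = 1: r = 3, s = 8 − 1·(-31) = 39, t = -17 − 1·66 = -83  (check: 613·39 + 288·(-83) = 3)
  q = 1: r = 2, s = -31 − 1·39 = -70, t = 66 − 1·(-83) = 149  (check: 613·(-70) + 288·149 = 2)
  q = 1: r = 1, s = 39 − 1·(-70) = 109, t = -83 − 1·149 = -232  (check: 613·109 + 288·(-232) = 1)
The row with r = 1 (the gcd) gives the Bezout coefficients s = 109, t = -232.
Result: 613 · (109) + 288 · (-232) = 1.

gcd(613, 288) = 1; s = 109, t = -232 (check: 613·109 + 288·(-232) = 1).


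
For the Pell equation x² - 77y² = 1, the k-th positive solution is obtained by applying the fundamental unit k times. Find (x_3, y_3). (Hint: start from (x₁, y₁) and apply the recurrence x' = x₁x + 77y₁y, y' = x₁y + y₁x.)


Step 1: Find the fundamental solution (x₁, y₁) of x² - 77y² = 1.
  Expand √77 as a continued fraction. a₀ = ⌊√77⌋ = 8; iterate m_{k+1} = d_k·a_k − m_k, d_{k+1} = (77 − m_{k+1}²)/d_k, a_{k+1} = ⌊(a₀ + m_{k+1})/d_{k+1}⌋ (starting m₀ = 0, d₀ = 1), with convergents p_k = a_k·p_{k-1} + p_{k-2}, q_k = a_k·q_{k-1} + q_{k-2} (p₋₁ = 1, q₋₁ = 0):
  k = 0: a₀ = 8; p₀/q₀ = 8/1; p₀² − 77·q₀² = 64 − 77 = -13.
  k = 1: m = 8, d = 13, a = ⌊(8 + 8)/13⌋ = 1; p/q = (1·8 + 1)/(1·1 + 0) = 9/1; p² − 77·q² = 81 − 77 = 4.
  k = 2: m = 5, d = 4, a = ⌊(8 + 5)/4⌋ = 3; p/q = (3·9 + 8)/(3·1 + 1) = 35/4; p² − 77·q² = 1225 − 1232 = -7.
  k = 3: m = 7, d = 7, a = ⌊(8 + 7)/7⌋ = 2; p/q = (2·35 + 9)/(2·4 + 1) = 79/9; p² − 77·q² = 6241 − 6237 = 4.
  k = 4: m = 7, d = 4, a = ⌊(8 + 7)/4⌋ = 3; p/q = (3·79 + 35)/(3·9 + 4) = 272/31; p² − 77·q² = 73984 − 73997 = -13.
  k = 5: m = 5, d = 13, a = ⌊(8 + 5)/13⌋ = 1; p/q = (1·272 + 79)/(1·31 + 9) = 351/40; p² − 77·q² = 123201 − 123200 = 1.
  The first convergent with p² − 77·q² = 1 gives the fundamental solution (x₁, y₁) = (351, 40).
Step 2: Apply the recurrence (x_{n+1}, y_{n+1}) = (x₁x_n + 77y₁y_n, x₁y_n + y₁x_n) repeatedly.
  From (x_1, y_1) = (351, 40): x_2 = 351·351 + 77·40·40 = 246401; y_2 = 351·40 + 40·351 = 28080.
  From (x_2, y_2) = (246401, 28080): x_3 = 351·246401 + 77·40·28080 = 172973151; y_3 = 351·28080 + 40·246401 = 19712120.
Step 3: Verify x_3² - 77·y_3² = 29919710966868801 - 29919710966868800 = 1 (should be 1). ✓

(x_1, y_1) = (351, 40); (x_3, y_3) = (172973151, 19712120).


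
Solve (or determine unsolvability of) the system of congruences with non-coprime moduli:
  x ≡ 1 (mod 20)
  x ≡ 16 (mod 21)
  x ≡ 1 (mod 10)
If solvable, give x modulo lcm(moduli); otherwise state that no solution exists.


Moduli 20, 21, 10 are not pairwise coprime, so CRT works modulo lcm(m_i) when all pairwise compatibility conditions hold.
Pairwise compatibility: gcd(m_i, m_j) must divide a_i - a_j for every pair.
Merge one congruence at a time:
  Start: x ≡ 1 (mod 20).
  Combine with x ≡ 16 (mod 21): gcd(20, 21) = 1; 16 - 1 = 15, which IS divisible by 1, so compatible.
    Write x = 1 + 20·t and substitute into x ≡ 16 (mod 21): 20·t ≡ 16 − 1 = 15 (mod 21).
    The inverse of 20 mod 21 is 20 (since 20·20 = 400 = 19·21 + 1), so t ≡ 20·15 = 300 ≡ 6 (mod 21).
    Then x = 1 + 20·6 = 121, valid modulo lcm(20, 21) = 420: x ≡ 121 (mod 420).
  Combine with x ≡ 1 (mod 10): gcd(420, 10) = 10; 1 - 121 = -120, which IS divisible by 10, so compatible.
    Write x = 121 + 420·t and substitute into x ≡ 1 (mod 10): 420·t ≡ 1 − 121 = -120 (mod 10).
    Divide the congruence (and modulus) by g = 10: 42·t ≡ -12 (mod 1).
    Modulo 1 every t works; take t = 0.
    Then x = 121 + 420·0 = 121, valid modulo lcm(420, 10) = 420: x ≡ 121 (mod 420).
Verify: 121 mod 20 = 1, 121 mod 21 = 16, 121 mod 10 = 1.

x ≡ 121 (mod 420).


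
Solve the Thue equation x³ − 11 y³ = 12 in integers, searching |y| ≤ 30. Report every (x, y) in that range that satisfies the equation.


The equation is x³ - 11y³ = 12. For fixed y, x³ = 11·y³ + 12, so a solution requires the RHS to be a perfect cube.
Strategy: iterate y from -30 to 30, compute RHS = 11·y³ + 12, and check whether it is a (positive or negative) perfect cube.
Check small values of y:
  y = 0: RHS = 12 is not a perfect cube.
  y = 1: RHS = 23 is not a perfect cube.
  y = -1: RHS = 1 = (1)³ ⇒ x = 1 works.
  y = 2: RHS = 100 is not a perfect cube.
  y = -2: RHS = -76 is not a perfect cube.
  y = 3: RHS = 309 is not a perfect cube.
  y = -3: RHS = -285 is not a perfect cube.
Continuing the search up to |y| = 30 finds no further solutions beyond those listed.
Collected solutions: (1, -1).

Solutions (with |y| ≤ 30): (1, -1).


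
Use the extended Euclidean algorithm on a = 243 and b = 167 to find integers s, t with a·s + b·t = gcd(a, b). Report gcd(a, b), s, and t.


Euclidean algorithm on (243, 167) — divide until remainder is 0:
  243 = 1 · 167 + 76
  167 = 2 · 76 + 15
  76 = 5 · 15 + 1
  15 = 15 · 1 + 0
gcd(243, 167) = 1.
Track Bezout coefficients alongside the remainders: start with r₀ = 243 = a·1 + b·0 (s = 1, t = 0) and r₁ = 167 = a·0 + b·1 (s = 0, t = 1); each new remainder r_{k+1} = r_{k-1} − q_k·r_k inherits s_{k+1} = s_{k-1} − q_k·s_k, t_{k+1} = t_{k-1} − q_k·t_k, so r_k = a·s_k + b·t_k at every step:
  q = 1: r = 76, s = 1 − 1·0 = 1, t = 0 − 1·1 = -1  (check: 243·1 + 167·(-1) = 76)
  q = 2: r = 15, s = 0 − 2·1 = -2, t = 1 − 2·(-1) = 3  (check: 243·(-2) + 167·3 = 15)
  q = 5: r = 1, s = 1 − 5·(-2) = 11, t = -1 − 5·3 = -16  (check: 243·11 + 167·(-16) = 1)
The row with r = 1 (the gcd) gives the Bezout coefficients s = 11, t = -16.
Result: 243 · (11) + 167 · (-16) = 1.

gcd(243, 167) = 1; s = 11, t = -16 (check: 243·11 + 167·(-16) = 1).


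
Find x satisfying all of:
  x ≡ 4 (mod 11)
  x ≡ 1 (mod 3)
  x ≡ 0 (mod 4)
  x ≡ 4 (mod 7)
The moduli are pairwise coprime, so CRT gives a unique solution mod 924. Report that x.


Product of moduli M = 11 · 3 · 4 · 7 = 924.
Merge one congruence at a time:
  Start: x ≡ 4 (mod 11).
  Combine with x ≡ 1 (mod 3); new modulus lcm = 33.
    Write x = 4 + 11·t and substitute into x ≡ 1 (mod 3): 11·t ≡ 1 − 4 = -3 (mod 3).
    Reduce coefficients mod 3: 2·t ≡ 0 (mod 3).
    The inverse of 2 mod 3 is 2 (since 2·2 = 4 = 1·3 + 1), so t ≡ 2·0 = 0 ≡ 0 (mod 3).
    Then x = 4 + 11·0 = 4, valid modulo lcm(11, 3) = 33: x ≡ 4 (mod 33).
  Combine with x ≡ 0 (mod 4); new modulus lcm = 132.
    Write x = 4 + 33·t and substitute into x ≡ 0 (mod 4): 33·t ≡ 0 − 4 = -4 (mod 4).
    Reduce coefficients mod 4: 1·t ≡ 0 (mod 4).
    So t ≡ 0 (mod 4).
    Then x = 4 + 33·0 = 4, valid modulo lcm(33, 4) = 132: x ≡ 4 (mod 132).
  Combine with x ≡ 4 (mod 7); new modulus lcm = 924.
    Write x = 4 + 132·t and substitute into x ≡ 4 (mod 7): 132·t ≡ 4 − 4 = 0 (mod 7).
    Reduce coefficients mod 7: 6·t ≡ 0 (mod 7).
    The inverse of 6 mod 7 is 6 (since 6·6 = 36 = 5·7 + 1), so t ≡ 6·0 = 0 ≡ 0 (mod 7).
    Then x = 4 + 132·0 = 4, valid modulo lcm(132, 7) = 924: x ≡ 4 (mod 924).
Verify against each original: 4 mod 11 = 4, 4 mod 3 = 1, 4 mod 4 = 0, 4 mod 7 = 4.

x ≡ 4 (mod 924).


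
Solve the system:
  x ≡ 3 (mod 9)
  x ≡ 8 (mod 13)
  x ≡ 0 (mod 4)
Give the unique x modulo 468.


Moduli 9, 13, 4 are pairwise coprime; by CRT there is a unique solution modulo M = 9 · 13 · 4 = 468.
Solve pairwise, accumulating the modulus:
  Start with x ≡ 3 (mod 9).
  Combine with x ≡ 8 (mod 13): since gcd(9, 13) = 1, we get a unique residue mod 117.
    Write x = 3 + 9·t and substitute into x ≡ 8 (mod 13): 9·t ≡ 8 − 3 = 5 (mod 13).
    The inverse of 9 mod 13 is 3 (since 9·3 = 27 = 2·13 + 1), so t ≡ 3·5 = 15 ≡ 2 (mod 13).
    Then x = 3 + 9·2 = 21, valid modulo lcm(9, 13) = 117: x ≡ 21 (mod 117).
  Combine with x ≡ 0 (mod 4): since gcd(117, 4) = 1, we get a unique residue mod 468.
    Write x = 21 + 117·t and substitute into x ≡ 0 (mod 4): 117·t ≡ 0 − 21 = -21 (mod 4).
    Reduce coefficients mod 4: 1·t ≡ 3 (mod 4).
    So t ≡ 3 (mod 4).
    Then x = 21 + 117·3 = 372, valid modulo lcm(117, 4) = 468: x ≡ 372 (mod 468).
Verify: 372 mod 9 = 3 ✓, 372 mod 13 = 8 ✓, 372 mod 4 = 0 ✓.

x ≡ 372 (mod 468).


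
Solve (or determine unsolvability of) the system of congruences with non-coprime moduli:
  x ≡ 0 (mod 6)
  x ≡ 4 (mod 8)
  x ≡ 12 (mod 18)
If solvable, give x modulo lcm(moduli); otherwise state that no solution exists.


Moduli 6, 8, 18 are not pairwise coprime, so CRT works modulo lcm(m_i) when all pairwise compatibility conditions hold.
Pairwise compatibility: gcd(m_i, m_j) must divide a_i - a_j for every pair.
Merge one congruence at a time:
  Start: x ≡ 0 (mod 6).
  Combine with x ≡ 4 (mod 8): gcd(6, 8) = 2; 4 - 0 = 4, which IS divisible by 2, so compatible.
    Write x = 0 + 6·t and substitute into x ≡ 4 (mod 8): 6·t ≡ 4 − 0 = 4 (mod 8).
    Divide the congruence (and modulus) by g = 2: 3·t ≡ 2 (mod 4).
    The inverse of 3 mod 4 is 3 (since 3·3 = 9 = 2·4 + 1), so t ≡ 3·2 = 6 ≡ 2 (mod 4).
    Then x = 0 + 6·2 = 12, valid modulo lcm(6, 8) = 24: x ≡ 12 (mod 24).
  Combine with x ≡ 12 (mod 18): gcd(24, 18) = 6; 12 - 12 = 0, which IS divisible by 6, so compatible.
    Write x = 12 + 24·t and substitute into x ≡ 12 (mod 18): 24·t ≡ 12 − 12 = 0 (mod 18).
    Divide the congruence (and modulus) by g = 6: 4·t ≡ 0 (mod 3).
    Reduce coefficients mod 3: 1·t ≡ 0 (mod 3).
    So t ≡ 0 (mod 3).
    Then x = 12 + 24·0 = 12, valid modulo lcm(24, 18) = 72: x ≡ 12 (mod 72).
Verify: 12 mod 6 = 0, 12 mod 8 = 4, 12 mod 18 = 12.

x ≡ 12 (mod 72).


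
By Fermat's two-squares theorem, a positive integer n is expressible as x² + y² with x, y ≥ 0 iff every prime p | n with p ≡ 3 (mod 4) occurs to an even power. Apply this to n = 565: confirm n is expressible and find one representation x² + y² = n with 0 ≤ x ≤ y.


Step 1: Factor n = 565 = 5 · 113.
Step 2: Check the mod-4 condition on each prime factor: 5 ≡ 1 (mod 4), exponent 1; 113 ≡ 1 (mod 4), exponent 1.
All primes ≡ 3 (mod 4) appear to even exponent (or don't appear), so by the two-squares theorem n IS expressible as a sum of two squares.
Step 3: Build a representation. Here n = 5 · 113 is a product of primes ≡ 1 (mod 4). Each prime p ≡ 1 (mod 4) is itself a sum of two squares; find a² by testing p − a² for a perfect square:
  5: 5 − 1² = 4 = 2² ⇒ 5 = 1² + 2².
  113: 113 − 1² = 112, 113 − 2² = 109, 113 − 3² = 104, 113 − 4² = 97, 113 − 5² = 88, 113 − 6² = 77, 113 − 7² = 64 = 8² ⇒ 113 = 7² + 8².
  Combine using the Brahmagupta–Fibonacci identity (a² + b²)(c² + d²) = (ac − bd)² + (ad + bc)² = (ac + bd)² + (ad − bc)²:
  5 · 113 = 565: from (1² + 2²)(7² + 8²), take (1·7 − 2·8, 1·8 + 2·7) = (7 − 16, 8 + 14) = (-9, 22); dropping signs (only squares matter) gives (9, 22); check 9² + 22² = 81 + 484 = 565 ✓.
Step 4: Order so x ≤ y and verify: 9² + 22² = 81 + 484 = 565 = n. ✓

n = 565 = 9² + 22² (one valid representation with x ≤ y).
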